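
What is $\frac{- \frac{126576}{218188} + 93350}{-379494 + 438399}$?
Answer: $\frac{5091930806}{3213091035} \approx 1.5847$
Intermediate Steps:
$\frac{- \frac{126576}{218188} + 93350}{-379494 + 438399} = \frac{\left(-126576\right) \frac{1}{218188} + 93350}{58905} = \left(- \frac{31644}{54547} + 93350\right) \frac{1}{58905} = \frac{5091930806}{54547} \cdot \frac{1}{58905} = \frac{5091930806}{3213091035}$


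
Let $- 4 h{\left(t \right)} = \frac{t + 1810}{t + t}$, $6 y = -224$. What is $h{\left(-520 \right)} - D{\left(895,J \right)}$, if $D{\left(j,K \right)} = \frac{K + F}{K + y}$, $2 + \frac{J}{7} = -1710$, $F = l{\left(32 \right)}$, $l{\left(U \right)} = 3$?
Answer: $- \frac{80469}{117208} \approx -0.68655$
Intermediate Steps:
$y = - \frac{112}{3}$ ($y = \frac{1}{6} \left(-224\right) = - \frac{112}{3} \approx -37.333$)
$F = 3$
$J = -11984$ ($J = -14 + 7 \left(-1710\right) = -14 - 11970 = -11984$)
$h{\left(t \right)} = - \frac{1810 + t}{8 t}$ ($h{\left(t \right)} = - \frac{\left(t + 1810\right) \frac{1}{t + t}}{4} = - \frac{\left(1810 + t\right) \frac{1}{2 t}}{4} = - \frac{\frac{1}{2} \frac{1}{t} \left(1810 + t\right)}{4} = - \frac{1810 + t}{8 t}$)
$D{\left(j,K \right)} = \frac{3 + K}{- \frac{112}{3} + K}$ ($D{\left(j,K \right)} = \frac{K + 3}{K - \frac{112}{3}} = \frac{3 + K}{- \frac{112}{3} + K}$)
$h{\left(-520 \right)} - D{\left(895,J \right)} = \frac{-1810 - -520}{8 \left(-520\right)} - \frac{3 \left(3 - 11984\right)}{-112 + 3 \left(-11984\right)} = \frac{1}{8} \left(- \frac{1}{520}\right) \left(-1810 + 520\right) - 3 \frac{1}{-112 - 35952} \left(-11981\right) = \frac{1}{8} \left(- \frac{1}{520}\right) \left(-1290\right) - 3 \frac{1}{-36064} \left(-11981\right) = \frac{129}{416} - 3 \left(- \frac{1}{36064}\right) \left(-11981\right) = \frac{129}{416} - \frac{35943}{36064} = - \frac{80469}{117208}$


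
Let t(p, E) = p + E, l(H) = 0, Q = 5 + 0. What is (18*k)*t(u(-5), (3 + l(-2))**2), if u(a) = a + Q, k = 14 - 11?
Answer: 486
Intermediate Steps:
Q = 5
k = 3
u(a) = 5 + a (u(a) = a + 5 = 5 + a)
t(p, E) = E + p
(18*k)*t(u(-5), (3 + l(-2))**2) = (18*3)*((3 + 0)**2 + (5 - 5)) = 54*(3**2 + 0) = 54*(9 + 0) = 54*9 = 486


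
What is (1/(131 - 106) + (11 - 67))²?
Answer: 1957201/625 ≈ 3131.5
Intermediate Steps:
(1/(131 - 106) + (11 - 67))² = (1/25 - 56)² = (-1399/25)² = 1957201/625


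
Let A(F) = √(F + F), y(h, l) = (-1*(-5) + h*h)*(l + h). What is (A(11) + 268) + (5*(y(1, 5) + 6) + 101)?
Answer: 579 + √22 ≈ 583.69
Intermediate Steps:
y(h, l) = (5 + h²)*(h + l)
A(F) = √2*√F (A(F) = √(2*F) = √2*√F)
(A(11) + 268) + (5*(y(1, 5) + 6) + 101) = (√2*√11 + 268) + (5*((1³ + 5*1 + 5*5 + 5*1²) + 6) + 101) = (√22 + 268) + (5*((1 + 5 + 25 + 5*1) + 6) + 101) = (268 + √22) + (5*((1 + 5 + 25 + 5) + 6) + 101) = (268 + √22) + (5*(36 + 6) + 101) = (268 + √22) + (5*42 + 101) = (268 + √22) + (210 + 101) = (268 + √22) + 311 = 579 + √22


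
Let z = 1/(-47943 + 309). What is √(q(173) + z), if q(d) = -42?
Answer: I*√95297961786/47634 ≈ 6.4807*I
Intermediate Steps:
z = -1/47634 (z = 1/(-47634) = -1/47634 ≈ -2.0993e-5)
√(q(173) + z) = √(-42 - 1/47634) = √(-2000629/47634) = I*√95297961786/47634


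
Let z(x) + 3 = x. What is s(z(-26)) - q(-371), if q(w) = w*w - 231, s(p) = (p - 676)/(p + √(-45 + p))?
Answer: -8380647/61 + 47*I*√74/61 ≈ -1.3739e+5 + 6.628*I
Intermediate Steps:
z(x) = -3 + x
s(p) = (-676 + p)/(p + √(-45 + p))
q(w) = -231 + w² (q(w) = w² - 231 = -231 + w²)
s(z(-26)) - q(-371) = (-676 + (-3 - 26))/((-3 - 26) + √(-45 + (-3 - 26))) - (-231 + (-371)²) = (-676 - 29)/(-29 + √(-45 - 29)) - (-231 + 137641) = -705/(-29 + √(-74)) - 1*137410 = -705/(-29 + I*√74) - 137410 = -137410 - 705/(-29 + I*√74)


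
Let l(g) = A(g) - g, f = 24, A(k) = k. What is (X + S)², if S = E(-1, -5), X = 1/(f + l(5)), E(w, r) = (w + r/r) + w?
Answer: 529/576 ≈ 0.91840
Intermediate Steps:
E(w, r) = 1 + 2*w (E(w, r) = (w + 1) + w = (1 + w) + w = 1 + 2*w)
l(g) = 0 (l(g) = g - g = 0)
X = 1/24 (X = 1/(24 + 0) = 1/24 ≈ 0.041667)
S = -1 (S = 1 + 2*(-1) = 1 - 2 = -1)
(X + S)² = (1/24 - 1)² = (-23/24)² = 529/576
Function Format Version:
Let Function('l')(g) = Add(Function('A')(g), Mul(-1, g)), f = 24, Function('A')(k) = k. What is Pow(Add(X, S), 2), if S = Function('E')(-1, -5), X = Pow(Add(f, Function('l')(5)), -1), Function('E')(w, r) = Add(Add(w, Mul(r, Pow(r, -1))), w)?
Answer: Rational(529, 576) ≈ 0.91840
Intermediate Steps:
Function('E')(w, r) = Add(1, Mul(2, w)) (Function('E')(w, r) = Add(Add(w, 1), w) = Add(Add(1, w), w) = Add(1, Mul(2, w)))
Function('l')(g) = 0 (Function('l')(g) = Add(g, Mul(-1, g)) = 0)
X = Rational(1, 24) (X = Pow(Add(24, 0), -1) = Pow(24, -1) = Rational(1, 24) ≈ 0.041667)
S = -1 (S = Add(1, Mul(2, -1)) = Add(1, -2) = -1)
Pow(Add(X, S), 2) = Pow(Add(Rational(1, 24), -1), 2) = Pow(Rational(-23, 24), 2) = Rational(529, 576)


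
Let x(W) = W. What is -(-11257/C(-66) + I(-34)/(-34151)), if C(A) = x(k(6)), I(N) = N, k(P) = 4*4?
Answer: 384437263/546416 ≈ 703.56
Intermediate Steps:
k(P) = 16
C(A) = 16
-(-11257/C(-66) + I(-34)/(-34151)) = -(-11257/16 - 34/(-34151)) = -(-11257*1/16 - 34*(-1/34151)) = -(-11257/16 + 34/34151) = -1*(-384437263/546416) = 384437263/546416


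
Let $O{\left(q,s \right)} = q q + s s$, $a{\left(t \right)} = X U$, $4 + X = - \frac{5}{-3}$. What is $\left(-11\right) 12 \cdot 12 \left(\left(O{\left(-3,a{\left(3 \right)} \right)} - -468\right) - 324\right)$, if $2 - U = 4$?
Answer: $-276848$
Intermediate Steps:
$U = -2$ ($U = 2 - 4 = -2$)
$X = - \frac{7}{3}$ ($X = -4 - \frac{5}{-3} = -4 - - \frac{5}{3} = -4 + \frac{5}{3} = - \frac{7}{3} \approx -2.3333$)
$a{\left(t \right)} = \frac{14}{3}$ ($a{\left(t \right)} = \left(- \frac{7}{3}\right) \left(-2\right) = \frac{14}{3}$)
$O{\left(q,s \right)} = q^{2} + s^{2}$
$\left(-11\right) 12 \cdot 12 \left(\left(O{\left(-3,a{\left(3 \right)} \right)} - -468\right) - 324\right) = \left(-11\right) 12 \cdot 12 \left(\left(\left(\left(-3\right)^{2} + \left(\frac{14}{3}\right)^{2}\right) - -468\right) - 324\right) = \left(-132\right) 12 \left(\left(\left(9 + \frac{196}{9}\right) + 468\right) - 324\right) = - 1584 \left(\left(\frac{277}{9} + 468\right) - 324\right) = - 1584 \left(\frac{4489}{9} - 324\right) = \left(-1584\right) \frac{1573}{9} = -276848$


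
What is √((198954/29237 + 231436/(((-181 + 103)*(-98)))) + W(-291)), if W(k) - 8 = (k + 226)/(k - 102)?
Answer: 2*√433002785371206/6186999 ≈ 6.7266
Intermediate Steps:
W(k) = 8 + (226 + k)/(-102 + k) (W(k) = 8 + (k + 226)/(k - 102) = 8 + (226 + k)/(-102 + k))
√((198954/29237 + 231436/(((-181 + 103)*(-98)))) + W(-291)) = √((198954/29237 + 231436/(((-181 + 103)*(-98)))) + (-590 + 9*(-291))/(-102 - 291)) = √((198954*(1/29237) + 231436/((-78*(-98)))) + (-590 - 2619)/(-393)) = √((198954/29237 + 231436/7644) - 1/393*(-3209)) = √((198954/29237 + 231436*(1/7644)) + 3209/393) = √((198954/29237 + 57859/1911) + 3209/393) = √(159371129/4297839 + 3209/393) = √(25474873016/563016909) = 2*√433002785371206/6186999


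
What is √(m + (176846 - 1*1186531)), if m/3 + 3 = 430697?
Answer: √282397 ≈ 531.41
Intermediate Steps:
m = 1292082 (m = -9 + 3*430697 = -9 + 1292091 = 1292082)
√(m + (176846 - 1*1186531)) = √(1292082 + (176846 - 1*1186531)) = √(1292082 + (176846 - 1186531)) = √(1292082 - 1009685) = √282397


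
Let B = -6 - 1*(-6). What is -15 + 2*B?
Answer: -15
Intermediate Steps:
B = 0 (B = -6 + 6 = 0)
-15 + 2*B = -15 + 2*0 = -15 + 0 = -15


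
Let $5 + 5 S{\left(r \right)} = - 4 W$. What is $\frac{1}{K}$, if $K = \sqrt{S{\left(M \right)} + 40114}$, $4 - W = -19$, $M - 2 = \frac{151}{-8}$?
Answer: $\frac{\sqrt{1002365}}{200473} \approx 0.0049941$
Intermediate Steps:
$M = - \frac{135}{8}$ ($M = 2 + \frac{151}{-8} = 2 + 151 \left(- \frac{1}{8}\right) = 2 - \frac{151}{8} = - \frac{135}{8} \approx -16.875$)
$W = 23$ ($W = 4 - -19 = 4 + 19 = 23$)
$S{\left(r \right)} = - \frac{97}{5}$ ($S{\left(r \right)} = -1 + \frac{\left(-4\right) 23}{5} = -1 + \frac{1}{5} \left(-92\right) = -1 - \frac{92}{5} = - \frac{97}{5}$)
$K = \frac{\sqrt{1002365}}{5}$ ($K = \sqrt{- \frac{97}{5} + 40114} = \sqrt{\frac{200473}{5}} = \frac{\sqrt{1002365}}{5} \approx 200.24$)
$\frac{1}{K} = \frac{1}{\frac{1}{5} \sqrt{1002365}} = \frac{\sqrt{1002365}}{200473}$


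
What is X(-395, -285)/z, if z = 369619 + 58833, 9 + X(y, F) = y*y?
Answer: 39004/107113 ≈ 0.36414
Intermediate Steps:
X(y, F) = -9 + y² (X(y, F) = -9 + y*y = -9 + y²)
z = 428452
X(-395, -285)/z = (-9 + (-395)²)/428452 = (-9 + 156025)*(1/428452) = 156016*(1/428452) = 39004/107113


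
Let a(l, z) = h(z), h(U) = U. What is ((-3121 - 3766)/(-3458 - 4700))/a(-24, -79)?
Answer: -6887/644482 ≈ -0.010686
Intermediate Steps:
a(l, z) = z
((-3121 - 3766)/(-3458 - 4700))/a(-24, -79) = ((-3121 - 3766)/(-3458 - 4700))/(-79) = -6887/(-8158)*(-1/79) = -6887*(-1/8158)*(-1/79) = (6887/8158)*(-1/79) = -6887/644482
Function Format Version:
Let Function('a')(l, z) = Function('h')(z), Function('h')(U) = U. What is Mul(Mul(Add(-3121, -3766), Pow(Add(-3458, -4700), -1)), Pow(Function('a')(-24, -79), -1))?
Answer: Rational(-6887, 644482) ≈ -0.010686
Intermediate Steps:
Function('a')(l, z) = z
Mul(Mul(Add(-3121, -3766), Pow(Add(-3458, -4700), -1)), Pow(Function('a')(-24, -79), -1)) = Mul(Mul(Add(-3121, -3766), Pow(Add(-3458, -4700), -1)), Pow(-79, -1)) = Mul(Mul(-6887, Pow(-8158, -1)), Rational(-1, 79)) = Mul(Mul(-6887, Rational(-1, 8158)), Rational(-1, 79)) = Mul(Rational(6887, 8158), Rational(-1, 79)) = Rational(-6887, 644482)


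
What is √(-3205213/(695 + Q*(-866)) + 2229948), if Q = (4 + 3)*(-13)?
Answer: √14093928593323235/79501 ≈ 1493.3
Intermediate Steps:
Q = -91 (Q = 7*(-13) = -91)
√(-3205213/(695 + Q*(-866)) + 2229948) = √(-3205213/(695 - 91*(-866)) + 2229948) = √(-3205213/(695 + 78806) + 2229948) = √(-3205213/79501 + 2229948) = √(177279890735/79501) = √14093928593323235/79501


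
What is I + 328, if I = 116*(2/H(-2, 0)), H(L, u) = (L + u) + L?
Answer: 270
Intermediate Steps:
H(L, u) = u + 2*L
I = -58 (I = 116*(2/(0 + 2*(-2))) = 116*(2/(0 - 4)) = 116*(2/(-4)) = 116*(2*(-¼)) = 116*(-½) = -58)
I + 328 = -58 + 328 = 270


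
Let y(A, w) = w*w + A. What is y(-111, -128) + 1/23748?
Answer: 386451205/23748 ≈ 16273.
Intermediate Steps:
y(A, w) = A + w² (y(A, w) = w² + A = A + w²)
y(-111, -128) + 1/23748 = (-111 + (-128)²) + 1/23748 = (-111 + 16384) + 1/23748 = 16273 + 1/23748 = 386451205/23748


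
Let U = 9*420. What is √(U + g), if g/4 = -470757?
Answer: 28*I*√2397 ≈ 1370.9*I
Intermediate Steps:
g = -1883028 (g = 4*(-470757) = -1883028)
U = 3780
√(U + g) = √(3780 - 1883028) = √(-1879248) = 28*I*√2397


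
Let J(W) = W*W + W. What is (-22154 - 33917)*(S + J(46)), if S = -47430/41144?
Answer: -2492521303379/20572 ≈ -1.2116e+8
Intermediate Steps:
J(W) = W + W**2 (J(W) = W**2 + W = W + W**2)
S = -23715/20572 (S = -47430*1/41144 = -23715/20572 ≈ -1.1528)
(-22154 - 33917)*(S + J(46)) = (-22154 - 33917)*(-23715/20572 + 46*(1 + 46)) = -56071*(-23715/20572 + 46*47) = -56071*(-23715/20572 + 2162) = -56071*44452949/20572 = -2492521303379/20572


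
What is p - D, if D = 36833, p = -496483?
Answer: -533316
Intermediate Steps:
p - D = -496483 - 1*36833 = -496483 - 36833 = -533316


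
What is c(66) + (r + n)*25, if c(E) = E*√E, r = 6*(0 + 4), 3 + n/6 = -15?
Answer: -2100 + 66*√66 ≈ -1563.8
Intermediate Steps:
n = -108 (n = -18 + 6*(-15) = -18 - 90 = -108)
r = 24 (r = 6*4 = 24)
c(E) = E^(3/2)
c(66) + (r + n)*25 = 66^(3/2) + (24 - 108)*25 = 66*√66 - 84*25 = 66*√66 - 2100 = -2100 + 66*√66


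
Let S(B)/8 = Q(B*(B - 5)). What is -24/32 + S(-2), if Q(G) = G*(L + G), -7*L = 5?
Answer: 5949/4 ≈ 1487.3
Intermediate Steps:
L = -5/7 (L = -⅐*5 = -5/7 ≈ -0.71429)
Q(G) = G*(-5/7 + G)
S(B) = 8*B*(-5 + B)*(-5 + 7*B*(-5 + B))/7 (S(B) = 8*((B*(B - 5))*(-5 + 7*(B*(B - 5)))/7) = 8*((B*(-5 + B))*(-5 + 7*(B*(-5 + B)))/7) = 8*((B*(-5 + B))*(-5 + 7*B*(-5 + B))/7) = 8*(B*(-5 + B)*(-5 + 7*B*(-5 + B))/7) = 8*B*(-5 + B)*(-5 + 7*B*(-5 + B))/7)
-24/32 + S(-2) = -24/32 + (8/7)*(-2)*(-5 - 2)*(-5 + 7*(-2)*(-5 - 2)) = (1/32)*(-24) + (8/7)*(-2)*(-7)*(-5 + 7*(-2)*(-7)) = -¾ + (8/7)*(-2)*(-7)*(-5 + 98) = -¾ + (8/7)*(-2)*(-7)*93 = -¾ + 1488 = 5949/4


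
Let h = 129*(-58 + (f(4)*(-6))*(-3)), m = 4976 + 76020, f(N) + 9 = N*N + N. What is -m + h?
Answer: -62936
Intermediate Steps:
f(N) = -9 + N + N² (f(N) = -9 + (N*N + N) = -9 + (N² + N) = -9 + (N + N²) = -9 + N + N²)
m = 80996
h = 18060 (h = 129*(-58 + ((-9 + 4 + 4²)*(-6))*(-3)) = 129*(-58 + ((-9 + 4 + 16)*(-6))*(-3)) = 129*(-58 + (11*(-6))*(-3)) = 129*(-58 - 66*(-3)) = 129*(-58 + 198) = 129*140 = 18060)
-m + h = -1*80996 + 18060 = -80996 + 18060 = -62936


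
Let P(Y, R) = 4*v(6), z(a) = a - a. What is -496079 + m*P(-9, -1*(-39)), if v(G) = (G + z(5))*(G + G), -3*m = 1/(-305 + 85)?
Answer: -27284321/55 ≈ -4.9608e+5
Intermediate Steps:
z(a) = 0
m = 1/660 (m = -1/(3*(-305 + 85)) = -⅓/(-220) = -⅓*(-1/220) = 1/660 ≈ 0.0015152)
v(G) = 2*G² (v(G) = (G + 0)*(G + G) = G*(2*G) = 2*G²)
P(Y, R) = 288 (P(Y, R) = 4*(2*6²) = 4*(2*36) = 4*72 = 288)
-496079 + m*P(-9, -1*(-39)) = -496079 + (1/660)*288 = -496079 + 24/55 = -27284321/55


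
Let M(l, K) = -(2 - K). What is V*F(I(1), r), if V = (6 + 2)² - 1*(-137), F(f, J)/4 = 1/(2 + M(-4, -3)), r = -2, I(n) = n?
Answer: -268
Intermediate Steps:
M(l, K) = -2 + K
F(f, J) = -4/3 (F(f, J) = 4/(2 + (-2 - 3)) = 4/(2 - 5) = 4/(-3) = 4*(-⅓) = -4/3)
V = 201 (V = 8² + 137 = 64 + 137 = 201)
V*F(I(1), r) = 201*(-4/3) = -268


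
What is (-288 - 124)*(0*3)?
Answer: 0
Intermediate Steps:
(-288 - 124)*(0*3) = -412*0 = 0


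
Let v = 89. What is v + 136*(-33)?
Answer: -4399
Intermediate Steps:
v + 136*(-33) = 89 + 136*(-33) = 89 - 4488 = -4399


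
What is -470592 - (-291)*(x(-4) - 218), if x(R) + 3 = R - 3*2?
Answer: -537813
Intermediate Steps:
x(R) = -9 + R (x(R) = -3 + (R - 3*2) = -3 + (R - 1*6) = -3 + (R - 6) = -3 + (-6 + R) = -9 + R)
-470592 - (-291)*(x(-4) - 218) = -470592 - (-291)*((-9 - 4) - 218) = -470592 - (-291)*(-13 - 218) = -470592 - (-291)*(-231) = -470592 - 1*67221 = -470592 - 67221 = -537813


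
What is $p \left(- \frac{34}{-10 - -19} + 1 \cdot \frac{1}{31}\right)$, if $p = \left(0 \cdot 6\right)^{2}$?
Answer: $0$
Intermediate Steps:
$p = 0$ ($p = 0^{2} = 0$)
$p \left(- \frac{34}{-10 - -19} + 1 \cdot \frac{1}{31}\right) = 0 \left(- \frac{34}{-10 - -19} + 1 \cdot \frac{1}{31}\right) = 0 \left(- \frac{34}{-10 + 19} + 1 \cdot \frac{1}{31}\right) = 0 \left(- \frac{34}{9} + \frac{1}{31}\right) = 0 \left(- \frac{1045}{279}\right) = 0$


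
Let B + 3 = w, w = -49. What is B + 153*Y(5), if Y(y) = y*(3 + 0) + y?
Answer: 3008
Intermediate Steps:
B = -52 (B = -3 - 49 = -52)
Y(y) = 4*y (Y(y) = y*3 + y = 3*y + y = 4*y)
B + 153*Y(5) = -52 + 153*(4*5) = -52 + 153*20 = -52 + 3060 = 3008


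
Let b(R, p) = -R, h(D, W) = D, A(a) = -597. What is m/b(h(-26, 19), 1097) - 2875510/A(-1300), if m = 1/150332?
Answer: 11239310402917/2333453304 ≈ 4816.6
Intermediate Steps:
m = 1/150332 ≈ 6.6519e-6
m/b(h(-26, 19), 1097) - 2875510/A(-1300) = 1/(150332*((-1*(-26)))) - 2875510/(-597) = (1/150332)/26 - 2875510*(-1/597) = (1/150332)*(1/26) + 2875510/597 = 1/3908632 + 2875510/597 = 11239310402917/2333453304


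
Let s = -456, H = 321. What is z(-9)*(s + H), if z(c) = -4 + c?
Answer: 1755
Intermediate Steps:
z(-9)*(s + H) = (-4 - 9)*(-456 + 321) = -13*(-135) = 1755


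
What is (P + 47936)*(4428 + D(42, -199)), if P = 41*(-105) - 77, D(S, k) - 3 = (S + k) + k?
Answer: 177482550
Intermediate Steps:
D(S, k) = 3 + S + 2*k (D(S, k) = 3 + ((S + k) + k) = 3 + (S + 2*k) = 3 + S + 2*k)
P = -4382 (P = -4305 - 77 = -4382)
(P + 47936)*(4428 + D(42, -199)) = (-4382 + 47936)*(4428 + (3 + 42 + 2*(-199))) = 43554*(4428 + (3 + 42 - 398)) = 43554*(4428 - 353) = 43554*4075 = 177482550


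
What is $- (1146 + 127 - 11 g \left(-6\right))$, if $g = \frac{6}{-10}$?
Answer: $\frac{19416}{5} \approx 3883.2$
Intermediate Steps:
$g = - \frac{3}{5}$ ($g = 6 \left(- \frac{1}{10}\right) = - \frac{3}{5} \approx -0.6$)
$- (1146 + 127 - 11 g \left(-6\right)) = - (1146 + 127 \left(-11\right) \left(- \frac{3}{5}\right) \left(-6\right)) = - (1146 + 127 \cdot \frac{33}{5} \left(-6\right)) = - (1146 + 127 \left(- \frac{198}{5}\right)) = - (1146 - \frac{25146}{5}) = \left(-1\right) \left(- \frac{19416}{5}\right) = \frac{19416}{5}$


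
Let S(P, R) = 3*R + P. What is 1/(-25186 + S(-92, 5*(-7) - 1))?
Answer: -1/25386 ≈ -3.9392e-5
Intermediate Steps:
S(P, R) = P + 3*R
1/(-25186 + S(-92, 5*(-7) - 1)) = 1/(-25186 + (-92 + 3*(5*(-7) - 1))) = 1/(-25186 + (-92 + 3*(-35 - 1))) = 1/(-25186 + (-92 + 3*(-36))) = 1/(-25186 + (-92 - 108)) = 1/(-25186 - 200) = 1/(-25386) = -1/25386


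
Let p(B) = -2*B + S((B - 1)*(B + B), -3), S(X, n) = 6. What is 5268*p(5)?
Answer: -21072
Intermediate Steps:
p(B) = 6 - 2*B (p(B) = -2*B + 6 = 6 - 2*B)
5268*p(5) = 5268*(6 - 2*5) = 5268*(6 - 10) = 5268*(-4) = -21072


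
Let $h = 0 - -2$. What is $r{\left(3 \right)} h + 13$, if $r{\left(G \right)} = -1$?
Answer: $11$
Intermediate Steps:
$h = 2$ ($h = 0 + 2 = 2$)
$r{\left(3 \right)} h + 13 = \left(-1\right) 2 + 13 = -2 + 13 = 11$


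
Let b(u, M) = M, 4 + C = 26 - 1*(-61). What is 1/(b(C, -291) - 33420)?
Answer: -1/33711 ≈ -2.9664e-5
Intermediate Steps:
C = 83 (C = -4 + (26 - 1*(-61)) = -4 + (26 + 61) = -4 + 87 = 83)
1/(b(C, -291) - 33420) = 1/(-291 - 33420) = 1/(-33711) = -1/33711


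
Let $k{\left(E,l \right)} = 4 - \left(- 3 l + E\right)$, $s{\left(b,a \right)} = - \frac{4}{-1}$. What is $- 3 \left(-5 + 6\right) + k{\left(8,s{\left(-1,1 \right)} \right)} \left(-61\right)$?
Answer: $-491$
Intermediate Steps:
$s{\left(b,a \right)} = 4$ ($s{\left(b,a \right)} = \left(-4\right) \left(-1\right) = 4$)
$k{\left(E,l \right)} = 4 - E + 3 l$ ($k{\left(E,l \right)} = 4 - \left(E - 3 l\right) = 4 - E + 3 l$)
$- 3 \left(-5 + 6\right) + k{\left(8,s{\left(-1,1 \right)} \right)} \left(-61\right) = - 3 \left(-5 + 6\right) + \left(4 - 8 + 3 \cdot 4\right) \left(-61\right) = \left(-3\right) 1 + \left(4 - 8 + 12\right) \left(-61\right) = -3 + 8 \left(-61\right) = -3 - 488 = -491$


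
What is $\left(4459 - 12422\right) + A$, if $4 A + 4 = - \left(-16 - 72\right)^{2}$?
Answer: $-9900$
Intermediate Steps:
$A = -1937$ ($A = -1 + \frac{\left(-1\right) \left(-16 - 72\right)^{2}}{4} = -1 + \frac{\left(-1\right) \left(-88\right)^{2}}{4} = -1 + \frac{\left(-1\right) 7744}{4} = -1 + \frac{1}{4} \left(-7744\right) = -1 - 1936 = -1937$)
$\left(4459 - 12422\right) + A = \left(4459 - 12422\right) - 1937 = -7963 - 1937 = -9900$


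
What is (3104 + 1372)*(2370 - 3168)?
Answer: -3571848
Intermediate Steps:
(3104 + 1372)*(2370 - 3168) = 4476*(-798) = -3571848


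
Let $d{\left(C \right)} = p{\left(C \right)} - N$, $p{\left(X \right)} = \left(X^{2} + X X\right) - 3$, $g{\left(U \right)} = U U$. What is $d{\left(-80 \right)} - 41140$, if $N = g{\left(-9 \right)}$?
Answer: $-28424$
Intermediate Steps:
$g{\left(U \right)} = U^{2}$
$p{\left(X \right)} = -3 + 2 X^{2}$ ($p{\left(X \right)} = \left(X^{2} + X^{2}\right) - 3 = 2 X^{2} - 3 = -3 + 2 X^{2}$)
$N = 81$ ($N = \left(-9\right)^{2} = 81$)
$d{\left(C \right)} = -84 + 2 C^{2}$ ($d{\left(C \right)} = \left(-3 + 2 C^{2}\right) - 81 = -84 + 2 C^{2}$)
$d{\left(-80 \right)} - 41140 = \left(-84 + 2 \left(-80\right)^{2}\right) - 41140 = \left(-84 + 2 \cdot 6400\right) - 41140 = \left(-84 + 12800\right) - 41140 = 12716 - 41140 = -28424$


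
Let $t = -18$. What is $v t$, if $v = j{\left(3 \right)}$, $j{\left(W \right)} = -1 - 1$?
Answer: $36$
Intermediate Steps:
$j{\left(W \right)} = -2$ ($j{\left(W \right)} = -1 - 1 = -2$)
$v = -2$
$v t = \left(-2\right) \left(-18\right) = 36$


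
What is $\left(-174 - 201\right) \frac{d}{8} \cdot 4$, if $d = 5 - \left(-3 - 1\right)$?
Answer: $- \frac{3375}{2} \approx -1687.5$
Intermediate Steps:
$d = 9$ ($d = 5 - \left(-3 - 1\right) = 5 - -4 = 5 + 4 = 9$)
$\left(-174 - 201\right) \frac{d}{8} \cdot 4 = \left(-174 - 201\right) \frac{9}{8} \cdot 4 = \left(-375\right) \frac{9}{2} = - \frac{3375}{2}$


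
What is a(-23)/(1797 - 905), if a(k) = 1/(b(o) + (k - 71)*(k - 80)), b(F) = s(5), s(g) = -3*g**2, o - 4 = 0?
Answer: 1/8569444 ≈ 1.1669e-7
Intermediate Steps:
o = 4 (o = 4 + 0 = 4)
b(F) = -75 (b(F) = -3*5**2 = -3*25 = -75)
a(k) = 1/(-75 + (-80 + k)*(-71 + k)) (a(k) = 1/(-75 + (k - 71)*(k - 80)) = 1/(-75 + (-71 + k)*(-80 + k)) = 1/(-75 + (-80 + k)*(-71 + k)))
a(-23)/(1797 - 905) = 1/((5605 + (-23)**2 - 151*(-23))*(1797 - 905)) = 1/((5605 + 529 + 3473)*892) = (1/892)/9607 = (1/9607)*(1/892) = 1/8569444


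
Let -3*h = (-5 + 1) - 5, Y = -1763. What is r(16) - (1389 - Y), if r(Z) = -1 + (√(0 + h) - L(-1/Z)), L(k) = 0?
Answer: -3153 + √3 ≈ -3151.3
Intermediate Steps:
h = 3 (h = -((-5 + 1) - 5)/3 = -(-4 - 5)/3 = -⅓*(-9) = 3)
r(Z) = -1 + √3 (r(Z) = -1 + (√(0 + 3) - 1*0) = -1 + (√3 + 0) = -1 + √3)
r(16) - (1389 - Y) = (-1 + √3) - (1389 - 1*(-1763)) = (-1 + √3) - (1389 + 1763) = (-1 + √3) - 1*3152 = (-1 + √3) - 3152 = -3153 + √3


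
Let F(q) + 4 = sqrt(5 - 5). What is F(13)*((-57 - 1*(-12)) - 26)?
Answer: 284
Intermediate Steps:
F(q) = -4 (F(q) = -4 + sqrt(5 - 5) = -4 + sqrt(0) = -4 + 0 = -4)
F(13)*((-57 - 1*(-12)) - 26) = -4*((-57 - 1*(-12)) - 26) = -4*((-57 + 12) - 26) = -4*(-45 - 26) = -4*(-71) = 284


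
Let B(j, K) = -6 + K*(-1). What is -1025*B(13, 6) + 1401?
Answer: 13701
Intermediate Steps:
B(j, K) = -6 - K
-1025*B(13, 6) + 1401 = -1025*(-6 - 1*6) + 1401 = -1025*(-6 - 6) + 1401 = -1025*(-12) + 1401 = 12300 + 1401 = 13701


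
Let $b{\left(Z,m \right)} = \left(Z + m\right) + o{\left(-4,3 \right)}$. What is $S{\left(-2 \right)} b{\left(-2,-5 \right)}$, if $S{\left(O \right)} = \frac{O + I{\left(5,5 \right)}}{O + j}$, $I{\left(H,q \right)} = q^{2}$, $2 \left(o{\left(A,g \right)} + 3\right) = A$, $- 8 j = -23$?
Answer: $- \frac{2208}{7} \approx -315.43$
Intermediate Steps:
$j = \frac{23}{8}$ ($j = \left(- \frac{1}{8}\right) \left(-23\right) = \frac{23}{8} \approx 2.875$)
$o{\left(A,g \right)} = -3 + \frac{A}{2}$
$S{\left(O \right)} = \frac{25 + O}{\frac{23}{8} + O}$ ($S{\left(O \right)} = \frac{O + 5^{2}}{O + \frac{23}{8}} = \frac{O + 25}{\frac{23}{8} + O} = \frac{25 + O}{\frac{23}{8} + O}$)
$b{\left(Z,m \right)} = -5 + Z + m$ ($b{\left(Z,m \right)} = \left(Z + m\right) + \left(-3 + \frac{1}{2} \left(-4\right)\right) = \left(Z + m\right) - 5 = -5 + Z + m$)
$S{\left(-2 \right)} b{\left(-2,-5 \right)} = \frac{8 \left(25 - 2\right)}{23 + 8 \left(-2\right)} \left(-5 - 2 - 5\right) = 8 \frac{1}{23 - 16} \cdot 23 \left(-12\right) = 8 \cdot \frac{1}{7} \cdot 23 \left(-12\right) = \frac{184}{7} \left(-12\right) = - \frac{2208}{7}$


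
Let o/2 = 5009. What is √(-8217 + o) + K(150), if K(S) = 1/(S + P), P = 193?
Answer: 1/343 + √1801 ≈ 42.441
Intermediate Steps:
K(S) = 1/(193 + S) (K(S) = 1/(S + 193) = 1/(193 + S))
o = 10018 (o = 2*5009 = 10018)
√(-8217 + o) + K(150) = √(-8217 + 10018) + 1/(193 + 150) = √1801 + 1/343 = 1/343 + √1801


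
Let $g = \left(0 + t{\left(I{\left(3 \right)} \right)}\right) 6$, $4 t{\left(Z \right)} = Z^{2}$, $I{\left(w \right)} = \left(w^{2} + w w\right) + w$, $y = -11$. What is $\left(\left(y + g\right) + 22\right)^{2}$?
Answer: $\frac{1809025}{4} \approx 4.5226 \cdot 10^{5}$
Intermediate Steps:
$I{\left(w \right)} = w + 2 w^{2}$ ($I{\left(w \right)} = \left(w^{2} + w^{2}\right) + w = 2 w^{2} + w = w + 2 w^{2}$)
$t{\left(Z \right)} = \frac{Z^{2}}{4}$
$g = \frac{1323}{2}$ ($g = \left(0 + \frac{\left(3 \left(1 + 2 \cdot 3\right)\right)^{2}}{4}\right) 6 = \left(0 + \frac{\left(3 \left(1 + 6\right)\right)^{2}}{4}\right) 6 = \left(0 + \frac{\left(3 \cdot 7\right)^{2}}{4}\right) 6 = \left(0 + \frac{21^{2}}{4}\right) 6 = \left(0 + \frac{1}{4} \cdot 441\right) 6 = \left(0 + \frac{441}{4}\right) 6 = \frac{441}{4} \cdot 6 = \frac{1323}{2} \approx 661.5$)
$\left(\left(y + g\right) + 22\right)^{2} = \left(\left(-11 + \frac{1323}{2}\right) + 22\right)^{2} = \left(\frac{1301}{2} + 22\right)^{2} = \left(\frac{1345}{2}\right)^{2} = \frac{1809025}{4}$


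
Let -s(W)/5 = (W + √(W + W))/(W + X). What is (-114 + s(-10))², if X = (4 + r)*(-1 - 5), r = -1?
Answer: 656879/49 - 8105*I*√5/98 ≈ 13406.0 - 184.93*I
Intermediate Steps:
X = -18 (X = (4 - 1)*(-1 - 5) = 3*(-6) = -18)
s(W) = -5*(W + √2*√W)/(-18 + W) (s(W) = -5*(W + √(W + W))/(W - 18) = -5*(W + √(2*W))/(-18 + W) = -5*(W + √2*√W)/(-18 + W))
(-114 + s(-10))² = (-114 + 5*(-1*(-10) - √2*√(-10))/(-18 - 10))² = (-114 + 5*(10 - √2*I*√10)/(-28))² = (-114 + 5*(-1/28)*(10 - 2*I*√5))² = (-114 + (-25/14 + 5*I*√5/14))² = (-1621/14 + 5*I*√5/14)²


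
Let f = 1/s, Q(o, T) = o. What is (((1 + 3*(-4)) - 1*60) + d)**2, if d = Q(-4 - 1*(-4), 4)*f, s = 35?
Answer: 5041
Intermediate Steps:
f = 1/35 ≈ 0.028571
d = 0 (d = (-4 - 1*(-4))*(1/35) = (-4 + 4)*(1/35) = 0*(1/35) = 0)
(((1 + 3*(-4)) - 1*60) + d)**2 = (((1 + 3*(-4)) - 1*60) + 0)**2 = (((1 - 12) - 60) + 0)**2 = ((-11 - 60) + 0)**2 = (-71 + 0)**2 = (-71)**2 = 5041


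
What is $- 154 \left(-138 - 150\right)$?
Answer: $44352$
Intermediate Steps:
$- 154 \left(-138 - 150\right) = \left(-154\right) \left(-288\right) = 44352$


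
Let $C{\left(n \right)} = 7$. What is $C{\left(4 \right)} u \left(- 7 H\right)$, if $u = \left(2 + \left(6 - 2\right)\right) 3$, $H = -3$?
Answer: $2646$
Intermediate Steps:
$u = 18$ ($u = \left(2 + 4\right) 3 = 6 \cdot 3 = 18$)
$C{\left(4 \right)} u \left(- 7 H\right) = 7 \cdot 18 \left(\left(-7\right) \left(-3\right)\right) = 126 \cdot 21 = 2646$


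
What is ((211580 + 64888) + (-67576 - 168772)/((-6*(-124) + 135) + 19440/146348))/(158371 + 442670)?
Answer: 386256512416/840538408311 ≈ 0.45953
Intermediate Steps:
((211580 + 64888) + (-67576 - 168772)/((-6*(-124) + 135) + 19440/146348))/(158371 + 442670) = (276468 - 236348/((744 + 135) + 19440*(1/146348)))/601041 = (276468 - 236348/(879 + 4860/36587))*(1/601041) = (276468 - 236348/32164833/36587)*(1/601041) = (276468 - 236348*36587/32164833)*(1/601041) = (276468 - 375968012/1398471)*(1/601041) = (386256512416/1398471)*(1/601041) = 386256512416/840538408311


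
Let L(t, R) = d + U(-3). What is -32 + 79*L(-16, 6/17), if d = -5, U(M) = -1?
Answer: -506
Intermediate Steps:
L(t, R) = -6 (L(t, R) = -5 - 1 = -6)
-32 + 79*L(-16, 6/17) = -32 + 79*(-6) = -32 - 474 = -506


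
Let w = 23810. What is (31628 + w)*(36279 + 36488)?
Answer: 4034056946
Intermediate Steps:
(31628 + w)*(36279 + 36488) = (31628 + 23810)*(36279 + 36488) = 55438*72767 = 4034056946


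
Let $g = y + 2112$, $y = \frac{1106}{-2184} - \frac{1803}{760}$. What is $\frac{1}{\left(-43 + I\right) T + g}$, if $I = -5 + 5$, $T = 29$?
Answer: $\frac{29640}{25553273} \approx 0.0011599$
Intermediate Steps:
$y = - \frac{85327}{29640}$ ($y = 1106 \left(- \frac{1}{2184}\right) - \frac{1803}{760} = - \frac{79}{156} - \frac{1803}{760} = - \frac{85327}{29640} \approx -2.8788$)
$I = 0$
$g = \frac{62514353}{29640}$ ($g = - \frac{85327}{29640} + 2112 = \frac{62514353}{29640} \approx 2109.1$)
$\frac{1}{\left(-43 + I\right) T + g} = \frac{1}{\left(-43 + 0\right) 29 + \frac{62514353}{29640}} = \frac{1}{\left(-43\right) 29 + \frac{62514353}{29640}} = \frac{1}{-1247 + \frac{62514353}{29640}} = \frac{1}{\frac{25553273}{29640}} = \frac{29640}{25553273}$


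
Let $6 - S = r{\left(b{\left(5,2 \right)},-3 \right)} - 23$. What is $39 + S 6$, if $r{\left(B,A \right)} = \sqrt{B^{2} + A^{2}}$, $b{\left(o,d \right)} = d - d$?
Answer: $195$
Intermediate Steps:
$b{\left(o,d \right)} = 0$
$r{\left(B,A \right)} = \sqrt{A^{2} + B^{2}}$
$S = 26$ ($S = 6 - \left(\sqrt{\left(-3\right)^{2} + 0^{2}} - 23\right) = 6 - \left(\sqrt{9 + 0} - 23\right) = 6 - \left(\sqrt{9} - 23\right) = 6 - \left(3 - 23\right) = 6 - -20 = 6 + 20 = 26$)
$39 + S 6 = 39 + 26 \cdot 6 = 39 + 156 = 195$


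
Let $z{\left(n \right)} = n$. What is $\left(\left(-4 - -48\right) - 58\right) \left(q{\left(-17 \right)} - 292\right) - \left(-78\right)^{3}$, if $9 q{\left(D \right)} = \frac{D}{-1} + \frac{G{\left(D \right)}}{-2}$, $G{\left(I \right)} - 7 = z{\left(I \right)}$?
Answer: $\frac{4307452}{9} \approx 4.7861 \cdot 10^{5}$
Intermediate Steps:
$G{\left(I \right)} = 7 + I$
$q{\left(D \right)} = - \frac{7}{18} - \frac{D}{6}$ ($q{\left(D \right)} = \frac{\frac{D}{-1} + \frac{7 + D}{-2}}{9} = \frac{D \left(-1\right) + \left(7 + D\right) \left(- \frac{1}{2}\right)}{9} = \frac{- D - \left(\frac{7}{2} + \frac{D}{2}\right)}{9} = \frac{- \frac{7}{2} - \frac{3 D}{2}}{9} = - \frac{7}{18} - \frac{D}{6}$)
$\left(\left(-4 - -48\right) - 58\right) \left(q{\left(-17 \right)} - 292\right) - \left(-78\right)^{3} = \left(\left(-4 - -48\right) - 58\right) \left(\left(- \frac{7}{18} - - \frac{17}{6}\right) - 292\right) - \left(-78\right)^{3} = \left(\left(-4 + \left(-6 + 54\right)\right) - 58\right) \left(\left(- \frac{7}{18} + \frac{17}{6}\right) - 292\right) - -474552 = \left(\left(-4 + 48\right) - 58\right) \left(\frac{22}{9} - 292\right) + 474552 = \left(44 - 58\right) \left(- \frac{2606}{9}\right) + 474552 = \left(-14\right) \left(- \frac{2606}{9}\right) + 474552 = \frac{36484}{9} + 474552 = \frac{4307452}{9}$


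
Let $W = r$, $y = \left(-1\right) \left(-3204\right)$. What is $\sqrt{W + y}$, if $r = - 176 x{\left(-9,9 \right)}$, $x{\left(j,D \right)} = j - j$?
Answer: $6 \sqrt{89} \approx 56.604$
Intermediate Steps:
$y = 3204$
$x{\left(j,D \right)} = 0$
$r = 0$ ($r = \left(-176\right) 0 = 0$)
$W = 0$
$\sqrt{W + y} = \sqrt{0 + 3204} = \sqrt{3204} = 6 \sqrt{89}$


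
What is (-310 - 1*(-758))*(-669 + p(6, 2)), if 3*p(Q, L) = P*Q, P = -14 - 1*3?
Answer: -314944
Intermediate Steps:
P = -17 (P = -14 - 3 = -17)
p(Q, L) = -17*Q/3 (p(Q, L) = (-17*Q)/3 = -17*Q/3)
(-310 - 1*(-758))*(-669 + p(6, 2)) = (-310 - 1*(-758))*(-669 - 17/3*6) = (-310 + 758)*(-669 - 34) = 448*(-703) = -314944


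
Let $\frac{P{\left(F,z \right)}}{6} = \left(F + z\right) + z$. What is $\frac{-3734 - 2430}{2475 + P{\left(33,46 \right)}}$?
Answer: $- \frac{6164}{3225} \approx -1.9113$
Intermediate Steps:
$P{\left(F,z \right)} = 6 F + 12 z$ ($P{\left(F,z \right)} = 6 \left(\left(F + z\right) + z\right) = 6 \left(F + 2 z\right) = 6 F + 12 z$)
$\frac{-3734 - 2430}{2475 + P{\left(33,46 \right)}} = \frac{-3734 - 2430}{2475 + \left(6 \cdot 33 + 12 \cdot 46\right)} = - \frac{6164}{2475 + \left(198 + 552\right)} = - \frac{6164}{2475 + 750} = - \frac{6164}{3225}$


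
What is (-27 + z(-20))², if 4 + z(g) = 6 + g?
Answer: 2025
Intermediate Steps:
z(g) = 2 + g (z(g) = -4 + (6 + g) = 2 + g)
(-27 + z(-20))² = (-27 + (2 - 20))² = (-27 - 18)² = (-45)² = 2025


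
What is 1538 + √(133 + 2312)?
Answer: 1538 + √2445 ≈ 1587.4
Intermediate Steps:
1538 + √(133 + 2312) = 1538 + √2445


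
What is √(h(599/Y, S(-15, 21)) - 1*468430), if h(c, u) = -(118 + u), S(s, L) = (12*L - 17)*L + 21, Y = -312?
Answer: 4*I*√29594 ≈ 688.12*I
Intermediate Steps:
S(s, L) = 21 + L*(-17 + 12*L) (S(s, L) = (-17 + 12*L)*L + 21 = L*(-17 + 12*L) + 21 = 21 + L*(-17 + 12*L))
h(c, u) = -118 - u
√(h(599/Y, S(-15, 21)) - 1*468430) = √((-118 - (21 - 17*21 + 12*21²)) - 1*468430) = √((-118 - (21 - 357 + 12*441)) - 468430) = √((-118 - (21 - 357 + 5292)) - 468430) = √((-118 - 1*4956) - 468430) = √((-118 - 4956) - 468430) = √(-5074 - 468430) = √(-473504) = 4*I*√29594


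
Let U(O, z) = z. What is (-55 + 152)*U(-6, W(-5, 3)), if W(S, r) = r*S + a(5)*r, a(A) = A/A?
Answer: -1164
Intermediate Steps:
a(A) = 1
W(S, r) = r + S*r (W(S, r) = r*S + 1*r = S*r + r = r + S*r)
(-55 + 152)*U(-6, W(-5, 3)) = (-55 + 152)*(3*(1 - 5)) = 97*(3*(-4)) = 97*(-12) = -1164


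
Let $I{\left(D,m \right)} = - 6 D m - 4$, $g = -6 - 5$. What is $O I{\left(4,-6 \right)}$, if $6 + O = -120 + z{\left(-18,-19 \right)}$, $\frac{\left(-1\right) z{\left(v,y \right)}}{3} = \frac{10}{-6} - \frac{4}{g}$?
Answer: $- \frac{188020}{11} \approx -17093.0$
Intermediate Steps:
$g = -11$ ($g = -6 - 5 = -11$)
$z{\left(v,y \right)} = \frac{43}{11}$ ($z{\left(v,y \right)} = - 3 \left(\frac{10}{-6} - \frac{4}{-11}\right) = - 3 \left(10 \left(- \frac{1}{6}\right) - - \frac{4}{11}\right) = - 3 \left(- \frac{5}{3} + \frac{4}{11}\right) = \left(-3\right) \left(- \frac{43}{33}\right) = \frac{43}{11}$)
$O = - \frac{1343}{11}$ ($O = -6 + \left(-120 + \frac{43}{11}\right) = -6 - \frac{1277}{11} = - \frac{1343}{11} \approx -122.09$)
$I{\left(D,m \right)} = -4 - 6 D m$ ($I{\left(D,m \right)} = - 6 D m - 4 = -4 - 6 D m$)
$O I{\left(4,-6 \right)} = - \frac{1343 \left(-4 - 24 \left(-6\right)\right)}{11} = - \frac{1343 \left(-4 + 144\right)}{11} = \left(- \frac{1343}{11}\right) 140 = - \frac{188020}{11}$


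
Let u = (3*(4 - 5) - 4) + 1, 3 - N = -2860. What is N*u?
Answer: -17178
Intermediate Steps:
N = 2863 (N = 3 - 1*(-2860) = 3 + 2860 = 2863)
u = -6 (u = (3*(-1) - 4) + 1 = (-3 - 4) + 1 = -7 + 1 = -6)
N*u = 2863*(-6) = -17178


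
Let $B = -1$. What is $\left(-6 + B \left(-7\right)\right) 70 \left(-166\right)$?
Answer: $-11620$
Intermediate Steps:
$\left(-6 + B \left(-7\right)\right) 70 \left(-166\right) = \left(-6 - -7\right) 70 \left(-166\right) = \left(-6 + 7\right) 70 \left(-166\right) = 1 \cdot 70 \left(-166\right) = 70 \left(-166\right) = -11620$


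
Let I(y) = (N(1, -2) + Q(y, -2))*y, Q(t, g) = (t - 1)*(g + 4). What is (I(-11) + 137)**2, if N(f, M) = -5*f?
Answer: 207936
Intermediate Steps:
Q(t, g) = (-1 + t)*(4 + g)
I(y) = y*(-7 + 2*y) (I(y) = (-5*1 + (-4 - 1*(-2) + 4*y - 2*y))*y = (-5 + (-4 + 2 + 4*y - 2*y))*y = (-5 + (-2 + 2*y))*y = (-7 + 2*y)*y = y*(-7 + 2*y))
(I(-11) + 137)**2 = (-11*(-7 + 2*(-11)) + 137)**2 = (-11*(-7 - 22) + 137)**2 = (-11*(-29) + 137)**2 = (319 + 137)**2 = 456**2 = 207936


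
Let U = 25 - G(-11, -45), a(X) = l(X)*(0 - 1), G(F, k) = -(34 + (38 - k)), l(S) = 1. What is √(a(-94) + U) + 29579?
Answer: 29579 + √141 ≈ 29591.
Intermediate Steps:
G(F, k) = -72 + k (G(F, k) = -(72 - k) = -72 + k)
a(X) = -1 (a(X) = 1*(0 - 1) = 1*(-1) = -1)
U = 142 (U = 25 - (-72 - 45) = 25 - 1*(-117) = 25 + 117 = 142)
√(a(-94) + U) + 29579 = √(-1 + 142) + 29579 = √141 + 29579 = 29579 + √141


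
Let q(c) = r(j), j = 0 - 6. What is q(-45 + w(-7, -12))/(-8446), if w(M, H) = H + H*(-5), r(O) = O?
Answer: 3/4223 ≈ 0.00071040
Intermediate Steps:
j = -6
w(M, H) = -4*H (w(M, H) = H - 5*H = -4*H)
q(c) = -6
q(-45 + w(-7, -12))/(-8446) = -6/(-8446) = -6*(-1/8446) = 3/4223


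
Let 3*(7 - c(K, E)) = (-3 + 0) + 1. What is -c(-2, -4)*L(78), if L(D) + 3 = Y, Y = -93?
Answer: 736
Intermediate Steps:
L(D) = -96 (L(D) = -3 - 93 = -96)
c(K, E) = 23/3 (c(K, E) = 7 - ((-3 + 0) + 1)/3 = 7 - (-3 + 1)/3 = 7 - 1/3*(-2) = 7 + 2/3 = 23/3)
-c(-2, -4)*L(78) = -23*(-96)/3 = -1*(-736) = 736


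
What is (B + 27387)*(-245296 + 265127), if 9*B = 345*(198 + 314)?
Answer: 2796984071/3 ≈ 9.3233e+8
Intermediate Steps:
B = 58880/3 (B = (345*(198 + 314))/9 = (345*512)/9 = (⅑)*176640 = 58880/3 ≈ 19627.)
(B + 27387)*(-245296 + 265127) = (58880/3 + 27387)*(-245296 + 265127) = (141041/3)*19831 = 2796984071/3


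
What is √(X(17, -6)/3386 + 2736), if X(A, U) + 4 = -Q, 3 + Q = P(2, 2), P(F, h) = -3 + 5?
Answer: √31368218898/3386 ≈ 52.307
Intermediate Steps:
P(F, h) = 2
Q = -1 (Q = -3 + 2 = -1)
X(A, U) = -3 (X(A, U) = -4 - 1*(-1) = -4 + 1 = -3)
√(X(17, -6)/3386 + 2736) = √(-3/3386 + 2736) = √(9264093/3386) = √31368218898/3386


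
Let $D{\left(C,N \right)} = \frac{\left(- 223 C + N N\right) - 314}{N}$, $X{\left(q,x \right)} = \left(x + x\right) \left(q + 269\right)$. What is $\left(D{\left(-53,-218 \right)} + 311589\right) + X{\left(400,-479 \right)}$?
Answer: $- \frac{71849263}{218} \approx -3.2958 \cdot 10^{5}$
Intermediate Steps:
$X{\left(q,x \right)} = 2 x \left(269 + q\right)$
$D{\left(C,N \right)} = \frac{-314 + N^{2} - 223 C}{N}$ ($D{\left(C,N \right)} = \frac{\left(- 223 C + N^{2}\right) - 314}{N} = \frac{\left(N^{2} - 223 C\right) - 314}{N} = \frac{-314 + N^{2} - 223 C}{N}$)
$\left(D{\left(-53,-218 \right)} + 311589\right) + X{\left(400,-479 \right)} = \left(\frac{-314 + \left(-218\right)^{2} - -11819}{-218} + 311589\right) + 2 \left(-479\right) \left(269 + 400\right) = \left(- \frac{-314 + 47524 + 11819}{218} + 311589\right) + 2 \left(-479\right) 669 = \left(\left(- \frac{1}{218}\right) 59029 + 311589\right) - 640902 = \left(- \frac{59029}{218} + 311589\right) - 640902 = \frac{67867373}{218} - 640902 = - \frac{71849263}{218}$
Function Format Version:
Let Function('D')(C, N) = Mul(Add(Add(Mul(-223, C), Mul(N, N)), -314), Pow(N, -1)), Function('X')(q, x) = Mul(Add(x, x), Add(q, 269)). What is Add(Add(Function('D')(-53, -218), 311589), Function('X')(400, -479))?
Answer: Rational(-71849263, 218) ≈ -3.2958e+5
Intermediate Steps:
Function('X')(q, x) = Mul(2, x, Add(269, q)) (Function('X')(q, x) = Mul(Mul(2, x), Add(269, q)) = Mul(2, x, Add(269, q)))
Function('D')(C, N) = Mul(Pow(N, -1), Add(-314, Pow(N, 2), Mul(-223, C))) (Function('D')(C, N) = Mul(Add(Add(Mul(-223, C), Pow(N, 2)), -314), Pow(N, -1)) = Mul(Add(Add(Pow(N, 2), Mul(-223, C)), -314), Pow(N, -1)) = Mul(Add(-314, Pow(N, 2), Mul(-223, C)), Pow(N, -1)) = Mul(Pow(N, -1), Add(-314, Pow(N, 2), Mul(-223, C))))
Add(Add(Function('D')(-53, -218), 311589), Function('X')(400, -479)) = Add(Add(Mul(Pow(-218, -1), Add(-314, Pow(-218, 2), Mul(-223, -53))), 311589), Mul(2, -479, Add(269, 400))) = Add(Add(Mul(Rational(-1, 218), Add(-314, 47524, 11819)), 311589), Mul(2, -479, 669)) = Add(Add(Mul(Rational(-1, 218), 59029), 311589), -640902) = Add(Add(Rational(-59029, 218), 311589), -640902) = Add(Rational(67867373, 218), -640902) = Rational(-71849263, 218)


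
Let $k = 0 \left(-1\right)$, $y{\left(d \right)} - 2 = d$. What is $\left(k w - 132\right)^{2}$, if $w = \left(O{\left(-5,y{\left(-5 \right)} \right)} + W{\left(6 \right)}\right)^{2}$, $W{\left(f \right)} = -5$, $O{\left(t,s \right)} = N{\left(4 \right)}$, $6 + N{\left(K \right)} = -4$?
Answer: $17424$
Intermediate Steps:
$N{\left(K \right)} = -10$ ($N{\left(K \right)} = -6 - 4 = -10$)
$y{\left(d \right)} = 2 + d$
$O{\left(t,s \right)} = -10$
$w = 225$ ($w = \left(-10 - 5\right)^{2} = \left(-15\right)^{2} = 225$)
$k = 0$
$\left(k w - 132\right)^{2} = \left(0 \cdot 225 - 132\right)^{2} = \left(0 - 132\right)^{2} = \left(-132\right)^{2} = 17424$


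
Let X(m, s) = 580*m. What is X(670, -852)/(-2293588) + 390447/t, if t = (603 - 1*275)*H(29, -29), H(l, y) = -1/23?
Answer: -5149298049757/188074216 ≈ -27379.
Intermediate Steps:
H(l, y) = -1/23 (H(l, y) = -1*1/23 = -1/23)
t = -328/23 (t = (603 - 1*275)*(-1/23) = (603 - 275)*(-1/23) = 328*(-1/23) = -328/23 ≈ -14.261)
X(670, -852)/(-2293588) + 390447/t = (580*670)/(-2293588) + 390447/(-328/23) = 388600*(-1/2293588) + 390447*(-23/328) = -97150/573397 - 8980281/328 = -5149298049757/188074216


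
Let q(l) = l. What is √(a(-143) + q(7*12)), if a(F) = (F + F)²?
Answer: 2*√20470 ≈ 286.15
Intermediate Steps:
a(F) = 4*F² (a(F) = (2*F)² = 4*F²)
√(a(-143) + q(7*12)) = √(4*(-143)² + 7*12) = √(4*20449 + 84) = √(81796 + 84) = √81880 = 2*√20470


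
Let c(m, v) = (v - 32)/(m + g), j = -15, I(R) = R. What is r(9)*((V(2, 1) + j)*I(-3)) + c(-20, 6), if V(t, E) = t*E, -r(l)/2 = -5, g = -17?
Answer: 14456/37 ≈ 390.70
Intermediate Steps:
r(l) = 10 (r(l) = -2*(-5) = 10)
V(t, E) = E*t
c(m, v) = (-32 + v)/(-17 + m) (c(m, v) = (v - 32)/(m - 17) = (-32 + v)/(-17 + m))
r(9)*((V(2, 1) + j)*I(-3)) + c(-20, 6) = 10*((1*2 - 15)*(-3)) + (-32 + 6)/(-17 - 20) = 10*((2 - 15)*(-3)) - 26/(-37) = 10*(-13*(-3)) - 1/37*(-26) = 10*39 + 26/37 = 390 + 26/37 = 14456/37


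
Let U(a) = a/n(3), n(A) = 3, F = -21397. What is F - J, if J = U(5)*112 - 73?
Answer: -64532/3 ≈ -21511.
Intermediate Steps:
U(a) = a/3
J = 341/3 (J = ((⅓)*5)*112 - 73 = (5/3)*112 - 73 = 560/3 - 73 = 341/3 ≈ 113.67)
F - J = -21397 - 1*341/3 = -21397 - 341/3 = -64532/3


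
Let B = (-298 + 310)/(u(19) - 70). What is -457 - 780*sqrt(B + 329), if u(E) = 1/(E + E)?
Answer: -457 - 780*sqrt(2324909945)/2659 ≈ -14601.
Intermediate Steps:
u(E) = 1/(2*E)
B = -456/2659 (B = (-298 + 310)/((1/2)/19 - 70) = 12/((1/2)*(1/19) - 70) = 12/(1/38 - 70) = 12/(-2659/38) = 12*(-38/2659) = -456/2659 ≈ -0.17149)
-457 - 780*sqrt(B + 329) = -457 - 780*sqrt(-456/2659 + 329) = -457 - 780*sqrt(2324909945)/2659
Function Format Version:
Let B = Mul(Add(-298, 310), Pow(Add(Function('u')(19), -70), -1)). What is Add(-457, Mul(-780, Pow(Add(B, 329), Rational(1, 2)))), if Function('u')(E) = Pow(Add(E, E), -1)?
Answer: Add(-457, Mul(Rational(-780, 2659), Pow(2324909945, Rational(1, 2)))) ≈ -14601.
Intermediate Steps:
Function('u')(E) = Mul(Rational(1, 2), Pow(E, -1)) (Function('u')(E) = Pow(Mul(2, E), -1) = Mul(Rational(1, 2), Pow(E, -1)))
B = Rational(-456, 2659) (B = Mul(Add(-298, 310), Pow(Add(Mul(Rational(1, 2), Pow(19, -1)), -70), -1)) = Mul(12, Pow(Add(Mul(Rational(1, 2), Rational(1, 19)), -70), -1)) = Mul(12, Pow(Add(Rational(1, 38), -70), -1)) = Mul(12, Pow(Rational(-2659, 38), -1)) = Mul(12, Rational(-38, 2659)) = Rational(-456, 2659) ≈ -0.17149)
Add(-457, Mul(-780, Pow(Add(B, 329), Rational(1, 2)))) = Add(-457, Mul(-780, Pow(Add(Rational(-456, 2659), 329), Rational(1, 2)))) = Add(-457, Mul(-780, Pow(Rational(874355, 2659), Rational(1, 2)))) = Add(-457, Mul(-780, Mul(Rational(1, 2659), Pow(2324909945, Rational(1, 2))))) = Add(-457, Mul(Rational(-780, 2659), Pow(2324909945, Rational(1, 2))))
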